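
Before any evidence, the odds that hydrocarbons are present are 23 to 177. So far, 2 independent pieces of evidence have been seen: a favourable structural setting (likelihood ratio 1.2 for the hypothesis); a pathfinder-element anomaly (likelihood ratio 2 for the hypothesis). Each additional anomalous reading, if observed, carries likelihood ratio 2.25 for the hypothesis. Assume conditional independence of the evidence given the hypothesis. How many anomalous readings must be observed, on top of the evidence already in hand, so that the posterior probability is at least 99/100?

Prior odds = 23/177.
Combined Bayes factor of the evidence already in hand = 1.2 × 2 = 2.4.
Odds after that evidence = (23/177) × 2.4 = 92/295.
Target odds = 0.99/0.01 = 99.
Need 2.25ⁿ ≥ 99 ÷ (92/295) = 29205/92.
2.25⁷ = 4782969/16384 falls short of 29205/92 but 2.25⁸ = 43046721/65536 reaches it, so n = 8.

8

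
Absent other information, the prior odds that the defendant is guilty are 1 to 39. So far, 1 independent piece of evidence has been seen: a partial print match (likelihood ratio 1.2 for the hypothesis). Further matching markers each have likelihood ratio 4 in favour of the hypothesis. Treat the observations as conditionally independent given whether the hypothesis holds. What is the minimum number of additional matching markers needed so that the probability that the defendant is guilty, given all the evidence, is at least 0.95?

5

Prior odds = 1/39.
Bayes factor of the evidence already in hand = 1.2.
Odds after that evidence = (1/39) × 1.2 = 2/65.
Target odds = 0.95/0.05 = 19.
Need 4ⁿ ≥ 19 ÷ (2/65) = 617.5.
4⁴ = 256 falls short of 617.5 but 4⁵ = 1024 reaches it, so n = 5.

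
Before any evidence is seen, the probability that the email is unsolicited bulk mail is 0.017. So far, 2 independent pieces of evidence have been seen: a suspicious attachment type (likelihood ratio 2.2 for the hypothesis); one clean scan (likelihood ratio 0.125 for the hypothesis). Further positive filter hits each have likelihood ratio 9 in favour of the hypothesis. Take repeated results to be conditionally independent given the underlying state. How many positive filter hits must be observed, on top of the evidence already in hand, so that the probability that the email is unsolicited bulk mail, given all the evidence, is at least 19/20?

4

Prior odds = 0.017/0.983 = 17/983.
Combined Bayes factor of the evidence already in hand = 2.2 × 0.125 = 0.275.
Odds after that evidence = (17/983) × 0.275 = 187/39320.
Target odds = 0.95/0.05 = 19.
Need 9ⁿ ≥ 19 ÷ (187/39320) = 747080/187.
9³ = 729 falls short of 747080/187 but 9⁴ = 6561 reaches it, so n = 4.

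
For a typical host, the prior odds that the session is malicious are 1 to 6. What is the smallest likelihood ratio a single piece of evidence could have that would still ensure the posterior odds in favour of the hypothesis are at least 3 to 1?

18

Prior odds = 1/6.
Target odds = 3.
Required Bayes factor = 3 ÷ (1/6) = 18.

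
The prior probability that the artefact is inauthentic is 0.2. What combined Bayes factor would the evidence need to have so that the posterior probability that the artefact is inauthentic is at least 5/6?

20

Prior odds = 0.2/0.8 = 0.25.
Target odds = (5/6)/(1/6) = 5.
Required Bayes factor = 5 ÷ 0.25 = 20.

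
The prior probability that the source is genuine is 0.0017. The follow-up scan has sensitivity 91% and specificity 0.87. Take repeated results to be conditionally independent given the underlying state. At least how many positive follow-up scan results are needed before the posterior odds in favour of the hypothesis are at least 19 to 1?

5

Prior odds = 0.0017/0.9983 = 17/9983.
False-positive rate = 1 − 0.87 = 0.13; likelihood ratio of a positive = 0.91/0.13 = 7.
Target odds = 19.
Need (17/9983) × 7ⁿ ≥ 19, i.e. 7ⁿ ≥ 189677/17.
7⁴ = 2401 falls short of 189677/17 but 7⁵ = 16807 reaches it, so n = 5.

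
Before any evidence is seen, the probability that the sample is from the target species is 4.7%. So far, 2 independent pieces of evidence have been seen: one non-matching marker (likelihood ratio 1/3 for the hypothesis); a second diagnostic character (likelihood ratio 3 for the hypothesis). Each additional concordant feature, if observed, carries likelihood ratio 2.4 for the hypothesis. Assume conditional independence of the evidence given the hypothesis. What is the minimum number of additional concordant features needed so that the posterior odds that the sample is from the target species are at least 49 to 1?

8

Prior odds = 0.047/0.953 = 47/953.
Combined Bayes factor of the evidence already in hand = (1/3) × 3 = 1.
Odds after that evidence = (47/953) × 1 = 47/953.
Target odds = 49.
Need 2.4ⁿ ≥ 49 ÷ (47/953) = 46697/47.
2.4⁷ = 35831808/78125 falls short of 46697/47 but 2.4⁸ = 429981696/390625 reaches it, so n = 8.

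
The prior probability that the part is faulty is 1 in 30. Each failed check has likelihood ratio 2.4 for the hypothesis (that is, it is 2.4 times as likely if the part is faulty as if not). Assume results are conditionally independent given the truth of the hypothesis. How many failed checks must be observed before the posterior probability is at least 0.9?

Prior odds: (1/30) ÷ (29/30) = 1/29.
Likelihood ratio per failed check = 2.4.
Target posterior odds = 0.9/0.1 = 9.
Require 2.4ⁿ ≥ 9 ÷ (1/29) = 261.
2.4⁶ = 2985984/15625 falls short of 261 but 2.4⁷ = 35831808/78125 reaches it, so n = 7.

7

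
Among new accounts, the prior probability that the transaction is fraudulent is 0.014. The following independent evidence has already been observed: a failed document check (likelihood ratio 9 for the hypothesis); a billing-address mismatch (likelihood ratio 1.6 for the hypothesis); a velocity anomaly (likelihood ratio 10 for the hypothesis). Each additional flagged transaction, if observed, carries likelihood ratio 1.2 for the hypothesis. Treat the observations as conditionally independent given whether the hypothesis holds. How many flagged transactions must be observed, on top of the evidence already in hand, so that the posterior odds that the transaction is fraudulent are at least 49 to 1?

Prior odds = 0.014/0.986 = 7/493.
Combined Bayes factor of the evidence already in hand = 9 × 1.6 × 10 = 144.
Odds after that evidence = (7/493) × 144 = 1008/493.
Target odds = 49.
Need 1.2ⁿ ≥ 49 ÷ (1008/493) = 3451/144.
1.2¹⁷ ≈22.1861 falls short of 3451/144 but 1.2¹⁸ ≈26.6233 reaches it, so n = 18.

18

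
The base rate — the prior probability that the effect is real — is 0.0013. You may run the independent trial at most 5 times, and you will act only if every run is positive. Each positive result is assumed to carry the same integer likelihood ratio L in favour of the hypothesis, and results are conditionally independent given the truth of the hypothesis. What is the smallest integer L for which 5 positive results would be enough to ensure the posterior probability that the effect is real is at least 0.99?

Prior odds = 0.0013/0.9987 = 13/9987.
Target odds = 0.99/0.01 = 99.
Need L⁵ ≥ 99 ÷ (13/9987) = 988713/13.
9⁵ = 59049 < 988713/13 ≤ 100000 = 10⁵, so L = 10.

10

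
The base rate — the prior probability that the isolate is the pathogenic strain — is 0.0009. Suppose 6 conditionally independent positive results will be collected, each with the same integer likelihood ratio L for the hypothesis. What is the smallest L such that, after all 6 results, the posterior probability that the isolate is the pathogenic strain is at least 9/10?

Prior odds = 0.0009/0.9991 = 9/9991.
Target odds = 0.9/0.1 = 9.
Need L⁶ ≥ 9 ÷ (9/9991) = 9991.
4⁶ = 4096 < 9991 ≤ 15625 = 5⁶, so L = 5.

5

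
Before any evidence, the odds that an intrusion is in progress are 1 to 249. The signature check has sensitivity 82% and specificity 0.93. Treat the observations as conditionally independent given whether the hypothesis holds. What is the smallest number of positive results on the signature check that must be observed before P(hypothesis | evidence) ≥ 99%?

Prior odds = 1/249.
False-positive rate = 1 − 0.93 = 0.07; likelihood ratio of a positive = 0.82/0.07 = 82/7.
Target posterior odds = 0.99/0.01 = 99.
Require (82/7)ⁿ ≥ 99 ÷ (1/249) = 24651.
(82/7)⁴ = 45212176/2401 falls short of 24651 but (82/7)⁵ ≈220587 reaches it, so n = 5.

5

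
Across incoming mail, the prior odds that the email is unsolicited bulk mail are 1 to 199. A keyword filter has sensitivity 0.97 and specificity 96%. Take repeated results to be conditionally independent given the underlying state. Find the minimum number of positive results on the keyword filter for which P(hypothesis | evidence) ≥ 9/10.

Prior odds = 1/199.
False-positive rate = 1 − 0.96 = 0.04; likelihood ratio of a positive = 0.97/0.04 = 24.25.
Target posterior odds = 0.9/0.1 = 9.
Require 24.25ⁿ ≥ 9 ÷ (1/199) = 1791.
24.25² = 588.0625 falls short of 1791 but 24.25³ = 912673/64 reaches it, so n = 3.

3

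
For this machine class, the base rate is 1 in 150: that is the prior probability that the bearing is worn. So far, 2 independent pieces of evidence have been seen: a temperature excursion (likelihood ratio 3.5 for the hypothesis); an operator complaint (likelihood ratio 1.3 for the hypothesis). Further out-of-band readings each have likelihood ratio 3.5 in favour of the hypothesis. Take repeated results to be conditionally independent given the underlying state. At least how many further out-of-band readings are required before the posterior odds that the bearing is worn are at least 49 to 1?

6

Prior odds = (1/150)/(149/150) = 1/149.
Combined Bayes factor of the evidence already in hand = 3.5 × 1.3 = 4.55.
Odds after that evidence = (1/149) × 4.55 = 91/2980.
Target odds = 49.
Need 3.5ⁿ ≥ 49 ÷ (91/2980) = 20860/13.
3.5⁵ = 525.21875 falls short of 20860/13 but 3.5⁶ = 1838.265625 reaches it, so n = 6.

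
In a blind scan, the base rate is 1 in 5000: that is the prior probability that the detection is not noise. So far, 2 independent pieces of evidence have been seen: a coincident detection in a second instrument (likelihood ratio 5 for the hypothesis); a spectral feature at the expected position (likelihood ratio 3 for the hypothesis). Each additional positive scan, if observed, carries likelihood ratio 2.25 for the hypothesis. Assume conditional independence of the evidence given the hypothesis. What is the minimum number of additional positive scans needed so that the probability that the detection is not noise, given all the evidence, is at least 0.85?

Prior odds = 0.0002/0.9998 = 1/4999.
Combined Bayes factor of the evidence already in hand = 5 × 3 = 15.
Odds after that evidence = (1/4999) × 15 = 15/4999.
Target odds = 0.85/0.15 = 17/3.
Need 2.25ⁿ ≥ 17/3 ÷ (15/4999) = 84983/45.
2.25⁹ = 387420489/262144 falls short of 84983/45 but 2.25¹⁰ ≈3325.26 reaches it, so n = 10.

10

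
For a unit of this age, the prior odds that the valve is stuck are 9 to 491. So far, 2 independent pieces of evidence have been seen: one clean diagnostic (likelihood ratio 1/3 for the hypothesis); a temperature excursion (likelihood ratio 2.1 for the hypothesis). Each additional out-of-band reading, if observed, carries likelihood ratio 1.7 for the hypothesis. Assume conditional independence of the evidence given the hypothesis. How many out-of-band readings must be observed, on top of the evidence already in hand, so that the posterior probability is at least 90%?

13

Prior odds = 9/491.
Combined Bayes factor of the evidence already in hand = (1/3) × 2.1 = 0.7.
Odds after that evidence = (9/491) × 0.7 = 63/4910.
Target odds = 0.9/0.1 = 9.
Need 1.7ⁿ ≥ 9 ÷ (63/4910) = 4910/7.
1.7¹² ≈582.622 falls short of 4910/7 but 1.7¹³ ≈990.458 reaches it, so n = 13.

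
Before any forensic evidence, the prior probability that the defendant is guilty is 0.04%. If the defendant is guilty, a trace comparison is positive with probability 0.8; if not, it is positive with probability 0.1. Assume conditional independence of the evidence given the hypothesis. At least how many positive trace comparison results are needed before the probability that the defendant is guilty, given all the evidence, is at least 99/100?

Prior odds: 0.0004 ÷ 0.9996 = 1/2499.
Likelihood ratio of a positive = 0.8/0.1 = 8.
Target posterior odds = 0.99/0.01 = 99.
Require 8ⁿ ≥ 99 ÷ (1/2499) = 247401.
8⁵ = 32768 falls short of 247401 but 8⁶ = 262144 reaches it, so n = 6.

6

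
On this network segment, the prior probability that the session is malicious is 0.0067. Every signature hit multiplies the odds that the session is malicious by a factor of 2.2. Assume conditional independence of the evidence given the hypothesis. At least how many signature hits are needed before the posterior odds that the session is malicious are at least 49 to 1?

Prior odds: 0.0067 ÷ 0.9933 = 67/9933.
Likelihood ratio per signature hit = 2.2.
Target odds = 49.
Require 2.2ⁿ ≥ 49 ÷ (67/9933) = 486717/67.
2.2¹¹ ≈5843.18 falls short of 486717/67 but 2.2¹² ≈12855 reaches it, so n = 12.

12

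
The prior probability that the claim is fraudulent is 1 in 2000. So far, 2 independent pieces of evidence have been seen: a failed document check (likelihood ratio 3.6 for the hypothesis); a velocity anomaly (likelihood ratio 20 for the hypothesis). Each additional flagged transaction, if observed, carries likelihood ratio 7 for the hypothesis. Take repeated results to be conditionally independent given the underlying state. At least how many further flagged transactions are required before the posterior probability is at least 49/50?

Prior odds = 0.0005/0.9995 = 1/1999.
Combined Bayes factor of the evidence already in hand = 3.6 × 20 = 72.
Odds after that evidence = (1/1999) × 72 = 72/1999.
Target odds = 0.98/0.02 = 49.
Need 7ⁿ ≥ 49 ÷ (72/1999) = 97951/72.
7³ = 343 falls short of 97951/72 but 7⁴ = 2401 reaches it, so n = 4.

4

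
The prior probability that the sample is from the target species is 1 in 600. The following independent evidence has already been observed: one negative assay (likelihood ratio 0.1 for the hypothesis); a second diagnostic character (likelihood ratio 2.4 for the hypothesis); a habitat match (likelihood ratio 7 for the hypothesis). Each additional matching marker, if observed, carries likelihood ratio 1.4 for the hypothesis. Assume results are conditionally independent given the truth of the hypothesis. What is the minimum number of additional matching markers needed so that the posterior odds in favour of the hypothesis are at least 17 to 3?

23

Prior odds = (1/600)/(599/600) = 1/599.
Combined Bayes factor of the evidence already in hand = 0.1 × 2.4 × 7 = 1.68.
Odds after that evidence = (1/599) × 1.68 = 42/14975.
Target odds = 17/3.
Need 1.4ⁿ ≥ 17/3 ÷ (42/14975) = 254575/126.
1.4²² ≈1639.9 falls short of 254575/126 but 1.4²³ ≈2295.86 reaches it, so n = 23.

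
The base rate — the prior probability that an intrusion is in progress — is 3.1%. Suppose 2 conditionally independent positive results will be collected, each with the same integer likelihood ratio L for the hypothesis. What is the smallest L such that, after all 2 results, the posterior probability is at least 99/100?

Prior odds = 0.031/0.969 = 31/969.
Target odds = 0.99/0.01 = 99.
Need L² ≥ 99 ÷ (31/969) = 95931/31.
55² = 3025 < 95931/31 ≤ 3136 = 56², so L = 56.

56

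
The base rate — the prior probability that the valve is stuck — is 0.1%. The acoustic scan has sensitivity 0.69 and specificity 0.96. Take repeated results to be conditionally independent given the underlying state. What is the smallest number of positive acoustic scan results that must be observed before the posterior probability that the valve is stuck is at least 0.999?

5

Prior odds = 0.001/0.999 = 1/999.
False-positive rate = 1 − 0.96 = 0.04; likelihood ratio of a positive = 0.69/0.04 = 17.25.
Target odds: 0.999 ÷ 0.001 = 999.
Need (1/999) × 17.25ⁿ ≥ 999, i.e. 17.25ⁿ ≥ 998001.
17.25⁴ = 22667121/256 falls short of 998001 but 17.25⁵ ≈1.52737e+06 reaches it, so n = 5.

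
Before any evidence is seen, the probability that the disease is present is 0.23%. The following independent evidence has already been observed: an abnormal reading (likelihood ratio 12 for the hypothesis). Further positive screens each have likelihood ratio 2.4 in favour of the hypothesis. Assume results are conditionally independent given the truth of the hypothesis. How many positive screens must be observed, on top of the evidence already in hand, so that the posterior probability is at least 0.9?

7

Prior odds = 0.0023/0.9977 = 23/9977.
Bayes factor of the evidence already in hand = 12.
Odds after that evidence = (23/9977) × 12 = 276/9977.
Target odds = 0.9/0.1 = 9.
Need 2.4ⁿ ≥ 9 ÷ (276/9977) = 29931/92.
2.4⁶ = 2985984/15625 falls short of 29931/92 but 2.4⁷ = 35831808/78125 reaches it, so n = 7.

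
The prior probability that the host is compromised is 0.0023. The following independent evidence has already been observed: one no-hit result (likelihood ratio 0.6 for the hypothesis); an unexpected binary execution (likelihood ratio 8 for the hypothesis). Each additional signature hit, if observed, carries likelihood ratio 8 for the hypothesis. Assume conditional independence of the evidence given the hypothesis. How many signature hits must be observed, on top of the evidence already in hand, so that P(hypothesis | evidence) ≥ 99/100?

Prior odds = 0.0023/0.9977 = 23/9977.
Combined Bayes factor of the evidence already in hand = 0.6 × 8 = 4.8.
Odds after that evidence = (23/9977) × 4.8 = 552/49885.
Target odds = 0.99/0.01 = 99.
Need 8ⁿ ≥ 99 ÷ (552/49885) = 1646205/184.
8⁴ = 4096 falls short of 1646205/184 but 8⁵ = 32768 reaches it, so n = 5.

5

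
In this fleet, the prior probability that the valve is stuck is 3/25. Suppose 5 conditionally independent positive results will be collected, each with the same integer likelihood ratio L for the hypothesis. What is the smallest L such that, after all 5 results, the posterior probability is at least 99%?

4

Prior odds = 0.12/0.88 = 3/22.
Target odds = 0.99/0.01 = 99.
Need L⁵ ≥ 99 ÷ (3/22) = 726.
3⁵ = 243 < 726 ≤ 1024 = 4⁵, so L = 4.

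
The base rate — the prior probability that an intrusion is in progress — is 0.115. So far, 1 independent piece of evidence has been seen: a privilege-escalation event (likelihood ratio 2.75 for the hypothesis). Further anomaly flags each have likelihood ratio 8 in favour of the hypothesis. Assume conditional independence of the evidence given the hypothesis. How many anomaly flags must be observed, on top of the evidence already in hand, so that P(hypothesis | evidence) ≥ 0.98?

3

Prior odds = 0.115/0.885 = 23/177.
Bayes factor of the evidence already in hand = 2.75.
Odds after that evidence = (23/177) × 2.75 = 253/708.
Target odds = 0.98/0.02 = 49.
Need 8ⁿ ≥ 49 ÷ (253/708) = 34692/253.
8² = 64 falls short of 34692/253 but 8³ = 512 reaches it, so n = 3.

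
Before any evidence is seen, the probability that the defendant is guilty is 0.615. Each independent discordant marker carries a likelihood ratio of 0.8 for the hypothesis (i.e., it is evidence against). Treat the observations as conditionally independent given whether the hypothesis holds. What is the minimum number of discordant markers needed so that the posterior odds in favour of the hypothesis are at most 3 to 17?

Prior odds = 0.615/0.385 = 123/77.
Likelihood ratio per discordant marker = 0.8.
Target odds = 3/17.
Need (123/77) × 0.8ⁿ ≤ 3/17, i.e. 0.8ⁿ ≤ 77/697.
0.8⁹ = 262144/1953125 is still above 77/697 but 0.8¹⁰ = 1048576/9765625 is at or below it, so n = 10.

10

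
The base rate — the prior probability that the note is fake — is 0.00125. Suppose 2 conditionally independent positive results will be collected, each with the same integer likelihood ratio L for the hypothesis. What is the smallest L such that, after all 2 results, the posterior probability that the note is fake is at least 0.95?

124

Prior odds = 0.00125/0.99875 = 1/799.
Target odds = 0.95/0.05 = 19.
Need L² ≥ 19 ÷ (1/799) = 15181.
123² = 15129 < 15181 ≤ 15376 = 124², so L = 124.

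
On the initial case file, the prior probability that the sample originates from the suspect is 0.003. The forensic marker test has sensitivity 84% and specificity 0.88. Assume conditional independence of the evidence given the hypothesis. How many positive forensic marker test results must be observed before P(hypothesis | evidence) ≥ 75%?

Prior odds: 0.003 ÷ 0.997 = 3/997.
False-positive rate = 1 − 0.88 = 0.12; likelihood ratio of a positive = 0.84/0.12 = 7.
Target odds: 0.75 ÷ 0.25 = 3.
Require 7ⁿ ≥ 3 ÷ (3/997) = 997.
7³ = 343 falls short of 997 but 7⁴ = 2401 reaches it, so n = 4.

4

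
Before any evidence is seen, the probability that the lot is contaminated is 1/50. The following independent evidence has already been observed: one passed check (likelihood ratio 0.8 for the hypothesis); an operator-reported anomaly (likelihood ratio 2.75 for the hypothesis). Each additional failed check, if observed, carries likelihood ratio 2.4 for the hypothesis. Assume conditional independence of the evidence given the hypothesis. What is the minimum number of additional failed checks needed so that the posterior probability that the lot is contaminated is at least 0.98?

8

Prior odds = 0.02/0.98 = 1/49.
Combined Bayes factor of the evidence already in hand = 0.8 × 2.75 = 2.2.
Odds after that evidence = (1/49) × 2.2 = 11/245.
Target odds = 0.98/0.02 = 49.
Need 2.4ⁿ ≥ 49 ÷ (11/245) = 12005/11.
2.4⁷ = 35831808/78125 falls short of 12005/11 but 2.4⁸ = 429981696/390625 reaches it, so n = 8.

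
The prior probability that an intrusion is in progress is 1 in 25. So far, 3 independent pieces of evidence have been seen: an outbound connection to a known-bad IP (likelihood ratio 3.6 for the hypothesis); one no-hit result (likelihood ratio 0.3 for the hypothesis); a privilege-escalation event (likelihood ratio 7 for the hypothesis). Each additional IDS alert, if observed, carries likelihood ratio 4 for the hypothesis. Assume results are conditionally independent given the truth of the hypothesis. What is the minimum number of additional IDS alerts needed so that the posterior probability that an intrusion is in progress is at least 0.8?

Prior odds = 0.04/0.96 = 1/24.
Combined Bayes factor of the evidence already in hand = 3.6 × 0.3 × 7 = 7.56.
Odds after that evidence = (1/24) × 7.56 = 0.315.
Target odds = 0.8/0.2 = 4.
Need 4ⁿ ≥ 4 ÷ 0.315 = 800/63.
4¹ = 4 falls short of 800/63 but 4² = 16 reaches it, so n = 2.

2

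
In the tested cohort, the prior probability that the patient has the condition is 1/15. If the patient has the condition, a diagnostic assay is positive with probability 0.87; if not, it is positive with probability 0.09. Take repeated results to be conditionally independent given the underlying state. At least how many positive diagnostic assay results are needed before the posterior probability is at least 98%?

Prior odds = (1/15)/(14/15) = 1/14.
Likelihood ratio of a positive = 0.87/0.09 = 29/3.
Target posterior odds = 0.98/0.02 = 49.
Need (1/14) × (29/3)ⁿ ≥ 49, i.e. (29/3)ⁿ ≥ 686.
(29/3)² = 841/9 falls short of 686 but (29/3)³ = 24389/27 reaches it, so n = 3.

3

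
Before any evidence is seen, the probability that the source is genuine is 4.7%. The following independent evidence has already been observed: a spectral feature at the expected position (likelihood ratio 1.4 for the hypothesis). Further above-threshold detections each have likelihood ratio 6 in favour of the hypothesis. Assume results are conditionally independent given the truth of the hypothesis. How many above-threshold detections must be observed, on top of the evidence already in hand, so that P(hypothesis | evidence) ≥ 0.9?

3

Prior odds = 0.047/0.953 = 47/953.
Bayes factor of the evidence already in hand = 1.4.
Odds after that evidence = (47/953) × 1.4 = 329/4765.
Target odds = 0.9/0.1 = 9.
Need 6ⁿ ≥ 9 ÷ (329/4765) = 42885/329.
6² = 36 falls short of 42885/329 but 6³ = 216 reaches it, so n = 3.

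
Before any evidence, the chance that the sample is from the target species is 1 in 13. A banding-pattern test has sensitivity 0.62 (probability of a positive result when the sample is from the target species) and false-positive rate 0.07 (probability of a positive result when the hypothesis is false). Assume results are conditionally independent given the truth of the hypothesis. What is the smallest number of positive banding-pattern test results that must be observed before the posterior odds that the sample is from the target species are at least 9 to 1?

3

Prior odds: (1/13) ÷ (12/13) = 1/12.
Likelihood ratio of a positive result = 0.62/0.07 = 62/7.
Target odds = 9.
Need (1/12) × (62/7)ⁿ ≥ 9, i.e. (62/7)ⁿ ≥ 108.
(62/7)² = 3844/49 falls short of 108 but (62/7)³ = 238328/343 reaches it, so n = 3.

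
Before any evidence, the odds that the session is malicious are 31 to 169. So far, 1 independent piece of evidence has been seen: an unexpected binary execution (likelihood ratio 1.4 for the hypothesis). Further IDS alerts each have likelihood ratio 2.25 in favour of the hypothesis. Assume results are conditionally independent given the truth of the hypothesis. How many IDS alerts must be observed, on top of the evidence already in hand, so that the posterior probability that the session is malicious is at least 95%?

Prior odds = 31/169.
Bayes factor of the evidence already in hand = 1.4.
Odds after that evidence = (31/169) × 1.4 = 217/845.
Target odds = 0.95/0.05 = 19.
Need 2.25ⁿ ≥ 19 ÷ (217/845) = 16055/217.
2.25⁵ = 59049/1024 falls short of 16055/217 but 2.25⁶ = 531441/4096 reaches it, so n = 6.

6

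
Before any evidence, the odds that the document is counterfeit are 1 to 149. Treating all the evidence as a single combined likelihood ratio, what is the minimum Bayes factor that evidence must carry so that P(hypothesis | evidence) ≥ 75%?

Prior odds = 1/149.
Target odds = 0.75/0.25 = 3.
Required Bayes factor = 3 ÷ (1/149) = 447.

447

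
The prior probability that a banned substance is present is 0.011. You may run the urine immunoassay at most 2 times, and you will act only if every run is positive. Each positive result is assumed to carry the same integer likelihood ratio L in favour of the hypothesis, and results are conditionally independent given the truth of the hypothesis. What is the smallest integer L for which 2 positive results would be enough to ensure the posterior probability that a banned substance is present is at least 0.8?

19

Prior odds = 0.011/0.989 = 11/989.
Target odds = 0.8/0.2 = 4.
Need L² ≥ 4 ÷ (11/989) = 3956/11.
18² = 324 < 3956/11 ≤ 361 = 19², so L = 19.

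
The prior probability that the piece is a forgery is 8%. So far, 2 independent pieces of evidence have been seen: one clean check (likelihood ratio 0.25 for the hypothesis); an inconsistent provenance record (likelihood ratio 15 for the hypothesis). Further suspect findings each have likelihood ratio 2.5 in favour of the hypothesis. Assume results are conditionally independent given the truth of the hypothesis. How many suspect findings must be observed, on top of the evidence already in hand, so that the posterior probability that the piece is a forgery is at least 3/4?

3

Prior odds = 0.08/0.92 = 2/23.
Combined Bayes factor of the evidence already in hand = 0.25 × 15 = 3.75.
Odds after that evidence = (2/23) × 3.75 = 15/46.
Target odds = 0.75/0.25 = 3.
Need 2.5ⁿ ≥ 3 ÷ (15/46) = 9.2.
2.5² = 6.25 falls short of 9.2 but 2.5³ = 15.625 reaches it, so n = 3.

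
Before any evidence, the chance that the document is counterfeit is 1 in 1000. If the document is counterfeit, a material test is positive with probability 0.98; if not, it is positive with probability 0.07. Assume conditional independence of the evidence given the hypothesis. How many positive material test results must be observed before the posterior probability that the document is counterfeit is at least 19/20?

Prior odds: 0.001 ÷ 0.999 = 1/999.
Likelihood ratio of a positive = 0.98/0.07 = 14.
Target odds: 0.95 ÷ 0.05 = 19.
Need (1/999) × 14ⁿ ≥ 19, i.e. 14ⁿ ≥ 18981.
14³ = 2744 falls short of 18981 but 14⁴ = 38416 reaches it, so n = 4.

4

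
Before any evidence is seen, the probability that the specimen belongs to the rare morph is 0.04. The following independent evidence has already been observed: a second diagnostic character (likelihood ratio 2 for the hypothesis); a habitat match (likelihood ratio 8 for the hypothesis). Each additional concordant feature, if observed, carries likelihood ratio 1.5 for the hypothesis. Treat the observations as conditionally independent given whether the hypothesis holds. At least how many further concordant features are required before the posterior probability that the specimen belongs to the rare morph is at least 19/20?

9

Prior odds = 0.04/0.96 = 1/24.
Combined Bayes factor of the evidence already in hand = 2 × 8 = 16.
Odds after that evidence = (1/24) × 16 = 2/3.
Target odds = 0.95/0.05 = 19.
Need 1.5ⁿ ≥ 19 ÷ (2/3) = 28.5.
1.5⁸ = 25.62890625 falls short of 28.5 but 1.5⁹ = 19683/512 reaches it, so n = 9.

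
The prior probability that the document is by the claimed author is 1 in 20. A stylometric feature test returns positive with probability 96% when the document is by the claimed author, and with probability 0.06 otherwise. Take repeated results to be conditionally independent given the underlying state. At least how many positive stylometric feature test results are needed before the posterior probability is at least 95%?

Prior odds = 0.05/0.95 = 1/19.
Likelihood ratio of a positive result = 0.96/0.06 = 16.
Target posterior odds = 0.95/0.05 = 19.
Need (1/19) × 16ⁿ ≥ 19, i.e. 16ⁿ ≥ 361.
16² = 256 falls short of 361 but 16³ = 4096 reaches it, so n = 3.

3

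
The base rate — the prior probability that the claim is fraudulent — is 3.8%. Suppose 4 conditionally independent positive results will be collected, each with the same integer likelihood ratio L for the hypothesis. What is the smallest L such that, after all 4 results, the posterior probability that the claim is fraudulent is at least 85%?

4

Prior odds = 0.038/0.962 = 19/481.
Target odds = 0.85/0.15 = 17/3.
Need L⁴ ≥ 17/3 ÷ (19/481) = 8177/57.
3⁴ = 81 < 8177/57 ≤ 256 = 4⁴, so L = 4.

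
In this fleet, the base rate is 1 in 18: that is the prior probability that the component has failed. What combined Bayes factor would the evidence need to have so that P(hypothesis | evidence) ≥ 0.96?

Prior odds = (1/18)/(17/18) = 1/17.
Target odds = 0.96/0.04 = 24.
Required Bayes factor = 24 ÷ (1/17) = 408.

408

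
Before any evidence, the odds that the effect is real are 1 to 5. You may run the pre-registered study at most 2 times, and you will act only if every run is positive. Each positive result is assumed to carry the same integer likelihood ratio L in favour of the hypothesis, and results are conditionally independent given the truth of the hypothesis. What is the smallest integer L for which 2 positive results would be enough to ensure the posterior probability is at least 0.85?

6

Prior odds = 0.2.
Target odds = 0.85/0.15 = 17/3.
Need L² ≥ 17/3 ÷ 0.2 = 85/3.
5² = 25 < 85/3 ≤ 36 = 6², so L = 6.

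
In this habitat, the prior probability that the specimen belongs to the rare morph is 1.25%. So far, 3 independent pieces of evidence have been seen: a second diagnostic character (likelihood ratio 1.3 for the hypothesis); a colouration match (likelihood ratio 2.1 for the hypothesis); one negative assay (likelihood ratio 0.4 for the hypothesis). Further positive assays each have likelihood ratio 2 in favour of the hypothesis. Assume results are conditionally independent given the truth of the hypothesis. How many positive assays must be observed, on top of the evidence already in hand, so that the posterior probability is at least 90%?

Prior odds = 0.0125/0.9875 = 1/79.
Combined Bayes factor of the evidence already in hand = 1.3 × 2.1 × 0.4 = 1.092.
Odds after that evidence = (1/79) × 1.092 = 273/19750.
Target odds = 0.9/0.1 = 9.
Need 2ⁿ ≥ 9 ÷ (273/19750) = 59250/91.
2⁹ = 512 falls short of 59250/91 but 2¹⁰ = 1024 reaches it, so n = 10.

10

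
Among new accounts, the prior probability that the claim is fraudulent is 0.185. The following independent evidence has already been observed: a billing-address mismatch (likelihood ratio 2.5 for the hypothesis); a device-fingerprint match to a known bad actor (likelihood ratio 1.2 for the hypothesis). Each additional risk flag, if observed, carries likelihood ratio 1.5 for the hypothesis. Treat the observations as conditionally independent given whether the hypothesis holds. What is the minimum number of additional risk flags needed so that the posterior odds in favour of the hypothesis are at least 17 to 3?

Prior odds = 0.185/0.815 = 37/163.
Combined Bayes factor of the evidence already in hand = 2.5 × 1.2 = 3.
Odds after that evidence = (37/163) × 3 = 111/163.
Target odds = 17/3.
Need 1.5ⁿ ≥ 17/3 ÷ (111/163) = 2771/333.
1.5⁵ = 7.59375 falls short of 2771/333 but 1.5⁶ = 11.390625 reaches it, so n = 6.

6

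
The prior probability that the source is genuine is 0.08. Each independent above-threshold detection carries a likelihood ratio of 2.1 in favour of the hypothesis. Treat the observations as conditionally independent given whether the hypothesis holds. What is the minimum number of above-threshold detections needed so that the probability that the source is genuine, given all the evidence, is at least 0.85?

Prior odds: 0.08 ÷ 0.92 = 2/23.
Likelihood ratio per above-threshold detection = 2.1.
Target odds: 0.85 ÷ 0.15 = 17/3.
Require 2.1ⁿ ≥ 17/3 ÷ (2/23) = 391/6.
2.1⁵ = 4084101/100000 falls short of 391/6 but 2.1⁶ = 85766121/1000000 reaches it, so n = 6.

6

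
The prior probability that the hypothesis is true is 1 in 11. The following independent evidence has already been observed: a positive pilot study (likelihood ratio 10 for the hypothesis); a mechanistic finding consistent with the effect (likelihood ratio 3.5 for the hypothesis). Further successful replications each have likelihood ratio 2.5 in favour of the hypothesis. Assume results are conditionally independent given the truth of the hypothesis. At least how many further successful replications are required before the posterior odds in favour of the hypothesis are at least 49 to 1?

3

Prior odds = (1/11)/(10/11) = 0.1.
Combined Bayes factor of the evidence already in hand = 10 × 3.5 = 35.
Odds after that evidence = 0.1 × 35 = 3.5.
Target odds = 49.
Need 2.5ⁿ ≥ 49 ÷ 3.5 = 14.
2.5² = 6.25 falls short of 14 but 2.5³ = 15.625 reaches it, so n = 3.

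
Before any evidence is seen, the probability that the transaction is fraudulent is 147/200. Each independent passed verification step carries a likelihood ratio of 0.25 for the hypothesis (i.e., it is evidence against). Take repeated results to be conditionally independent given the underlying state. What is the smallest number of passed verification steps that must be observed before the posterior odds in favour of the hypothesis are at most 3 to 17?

2

Prior odds = 0.735/0.265 = 147/53.
Likelihood ratio per passed verification step = 0.25.
Target odds = 3/17.
Need (147/53) × 0.25ⁿ ≤ 3/17, i.e. 0.25ⁿ ≤ 53/833.
0.25¹ = 0.25 is still above 53/833 but 0.25² = 0.0625 is at or below it, so n = 2.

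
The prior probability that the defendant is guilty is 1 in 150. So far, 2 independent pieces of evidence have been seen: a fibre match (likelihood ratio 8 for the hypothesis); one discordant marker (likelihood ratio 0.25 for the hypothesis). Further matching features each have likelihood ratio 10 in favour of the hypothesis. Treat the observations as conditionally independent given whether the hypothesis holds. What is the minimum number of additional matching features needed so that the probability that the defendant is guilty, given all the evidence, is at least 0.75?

Prior odds = (1/150)/(149/150) = 1/149.
Combined Bayes factor of the evidence already in hand = 8 × 0.25 = 2.
Odds after that evidence = (1/149) × 2 = 2/149.
Target odds = 0.75/0.25 = 3.
Need 10ⁿ ≥ 3 ÷ (2/149) = 223.5.
10² = 100 falls short of 223.5 but 10³ = 1000 reaches it, so n = 3.

3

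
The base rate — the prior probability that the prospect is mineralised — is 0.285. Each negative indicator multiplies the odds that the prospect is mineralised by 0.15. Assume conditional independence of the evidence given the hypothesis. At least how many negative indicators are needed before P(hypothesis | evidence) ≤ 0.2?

Prior odds = 0.285/0.715 = 57/143.
Likelihood ratio per negative indicator = 0.15.
Target odds: 0.2 ÷ 0.8 = 0.25.
Require 0.15ⁿ ≤ 0.25 ÷ (57/143) = 143/228.
0.15¹ = 0.15, which is already at or below the required 143/228; so n = 1.

1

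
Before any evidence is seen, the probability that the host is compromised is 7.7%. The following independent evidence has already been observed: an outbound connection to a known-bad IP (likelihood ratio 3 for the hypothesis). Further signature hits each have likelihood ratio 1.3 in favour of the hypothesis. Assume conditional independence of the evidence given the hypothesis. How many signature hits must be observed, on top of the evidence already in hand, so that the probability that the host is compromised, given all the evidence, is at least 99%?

Prior odds = 0.077/0.923 = 77/923.
Bayes factor of the evidence already in hand = 3.
Odds after that evidence = (77/923) × 3 = 231/923.
Target odds = 0.99/0.01 = 99.
Need 1.3ⁿ ≥ 99 ÷ (231/923) = 2769/7.
1.3²² ≈321.184 falls short of 2769/7 but 1.3²³ ≈417.539 reaches it, so n = 23.

23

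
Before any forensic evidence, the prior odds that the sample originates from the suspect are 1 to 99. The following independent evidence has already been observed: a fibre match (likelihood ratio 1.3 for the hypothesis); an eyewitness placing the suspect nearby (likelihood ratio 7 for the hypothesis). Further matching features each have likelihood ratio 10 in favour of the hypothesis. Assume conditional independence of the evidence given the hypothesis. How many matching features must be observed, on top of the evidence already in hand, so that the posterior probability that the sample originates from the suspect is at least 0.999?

5

Prior odds = 1/99.
Combined Bayes factor of the evidence already in hand = 1.3 × 7 = 9.1.
Odds after that evidence = (1/99) × 9.1 = 91/990.
Target odds = 0.999/0.001 = 999.
Need 10ⁿ ≥ 999 ÷ (91/990) = 989010/91.
10⁴ = 10000 falls short of 989010/91 but 10⁵ = 100000 reaches it, so n = 5.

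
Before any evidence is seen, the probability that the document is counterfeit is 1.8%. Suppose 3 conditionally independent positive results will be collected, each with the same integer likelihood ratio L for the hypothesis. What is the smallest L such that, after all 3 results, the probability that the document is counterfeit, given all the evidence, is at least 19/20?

11

Prior odds = 0.018/0.982 = 9/491.
Target odds = 0.95/0.05 = 19.
Need L³ ≥ 19 ÷ (9/491) = 9329/9.
10³ = 1000 < 9329/9 ≤ 1331 = 11³, so L = 11.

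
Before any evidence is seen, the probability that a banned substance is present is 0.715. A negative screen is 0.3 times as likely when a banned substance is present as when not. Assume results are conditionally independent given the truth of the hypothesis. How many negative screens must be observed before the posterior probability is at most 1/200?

Prior odds: 0.715 ÷ 0.285 = 143/57.
Likelihood ratio per negative screen = 0.3.
Target posterior odds = 0.005/0.995 = 1/199.
Need (143/57) × 0.3ⁿ ≤ 1/199, i.e. 0.3ⁿ ≤ 57/28457.
0.3⁵ = 243/100000 is still above 57/28457 but 0.3⁶ = 729/1000000 is at or below it, so n = 6.

6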